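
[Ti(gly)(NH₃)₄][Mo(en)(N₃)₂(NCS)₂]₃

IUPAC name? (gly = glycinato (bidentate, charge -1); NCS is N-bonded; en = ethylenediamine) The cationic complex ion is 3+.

tetraammine(glycinato)titanium(IV) diazido(ethylenediamine)diisothiocyanatomolybdate(III)

Both ions are complex: the cation is named first with the plain metal name, the anion second with the -ate form; each ion's ligands are alphabetised independently.
The complex cation is given as 3+; its ligand charges sum to -1, so Ti = +4.
With 3 anions per cation, each anion must be 3/3 = 1−.
Anion: ligand charges sum to -4; for the ion to be 1−, Mo = +3.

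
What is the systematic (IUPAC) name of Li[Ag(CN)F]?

lithium cyanofluoroargentate(I)

The 1 lithium counter-ion carries a total charge of +1, so each complex ion is 1−.
Ligand charges: 1×fluoro (-1 each), 1×cyano (-1 each); total -2. So Ag + (-2) = 1−, giving Ag = +1.
Ligands are named alphabetically: cyano before fluoro.
The complex ion is anionic, so silver takes the -ate form argentate(I).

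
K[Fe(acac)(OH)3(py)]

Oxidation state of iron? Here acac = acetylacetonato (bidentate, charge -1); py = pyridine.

1 potassium outside the brackets (+1 each) → the complex ion is 1−.
Ligand charges: 1×acac = -1; 3×OH = -3; 1×py neutral; sum -4.
Fe + (-4) = 1− ⇒ Fe is +3.

+3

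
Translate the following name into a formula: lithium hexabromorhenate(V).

Li[ReBr6]

Ligands: 6 bromo (Br, -1). Ligand charge sum = -6.
With Re in oxidation state +5, the complex ion is [Re...]^1−.
Charge balance with lithium (+1) requires 1 complex ion per 1 lithium.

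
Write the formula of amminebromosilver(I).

[AgBr(NH3)]

Ligands: 1 ammine (NH3, neutral), 1 bromo (Br, -1). Ligand charge sum = -1.
With Ag in oxidation state +1, the complex ion is [Ag...].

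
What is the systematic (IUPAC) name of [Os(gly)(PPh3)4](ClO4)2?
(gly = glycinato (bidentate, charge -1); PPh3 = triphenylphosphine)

(glycinato)tetrakis(triphenylphosphine)osmium(III) perchlorate

The 2 perchlorate counter-ions carry a total charge of -2, so each complex ion is 2+.
Ligand charges: 1×glycinato (-1 each), 4×triphenylphosphine (neutral); total -1. So Os + (-1) = 2+, giving Os = +3.
Ligands are named alphabetically: glycinato before triphenylphosphine.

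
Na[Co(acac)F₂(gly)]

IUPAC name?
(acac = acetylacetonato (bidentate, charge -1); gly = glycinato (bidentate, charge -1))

sodium (acetylacetonato)difluoro(glycinato)cobaltate(III)

The 1 sodium counter-ion carries a total charge of +1, so each complex ion is 1−.
Ligand charges: 1×acetylacetonato (-1 each), 1×glycinato (-1 each), 2×fluoro (-1 each); total -4. So Co + (-4) = 1−, giving Co = +3.
Ligands are named alphabetically: acetylacetonato before fluoro before glycinato.
The complex ion is anionic, so cobalt takes the -ate form cobaltate(III).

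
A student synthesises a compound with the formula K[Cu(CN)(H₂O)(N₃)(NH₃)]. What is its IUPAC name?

The 1 potassium counter-ion carries a total charge of +1, so each complex ion is 1−.
Ligand charges: 1×azido (-1 each), 1×aqua (neutral), 1×ammine (neutral), 1×cyano (-1 each); total -2. So Cu + (-2) = 1−, giving Cu = +1.
Ligands are named alphabetically: ammine before aqua before azido before cyano.
The complex ion is anionic, so copper takes the -ate form cuprate(I).

potassium ammineaquaazidocyanocuprate(I)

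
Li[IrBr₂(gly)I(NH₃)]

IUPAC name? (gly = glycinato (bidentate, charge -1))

The 1 lithium counter-ion carries a total charge of +1, so each complex ion is 1−.
Ligand charges: 1×ammine (neutral), 2×bromo (-1 each), 1×iodo (-1 each), 1×glycinato (-1 each); total -4. So Ir + (-4) = 1−, giving Ir = +3.
Ligands are named alphabetically: ammine before bromo before glycinato before iodo.
The complex ion is anionic, so iridium takes the -ate form iridate(III).

lithium amminedibromo(glycinato)iodoiridate(III)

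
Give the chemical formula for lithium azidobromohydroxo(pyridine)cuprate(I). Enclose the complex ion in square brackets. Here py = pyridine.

Ligands: 1 pyridine (py, neutral), 1 hydroxo (OH, -1), 1 bromo (Br, -1), 1 azido (N3, -1). Ligand charge sum = -3.
With Cu in oxidation state +1, the complex ion is [Cu...]^2−.
Charge balance with lithium (+1) requires 1 complex ion per 2 lithium.

Li2[CuBr(N3)(OH)(py)]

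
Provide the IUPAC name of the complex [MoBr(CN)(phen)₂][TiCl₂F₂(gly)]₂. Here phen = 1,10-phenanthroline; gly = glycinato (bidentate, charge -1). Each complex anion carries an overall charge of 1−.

bromocyanobis(1,10-phenanthroline)molybdenum(IV) dichlorodifluoro(glycinato)titanate(IV)

Both ions are complex: the cation is named first with the plain metal name, the anion second with the -ate form; each ion's ligands are alphabetised independently.
The complex anion is given as 1−; its ligand charges sum to -5, so Ti = +4.
With 2 anions per cation, the cation must be 2×1 = 2+.
Cation: ligand charges sum to -2; for the ion to be 2+, Mo = +4.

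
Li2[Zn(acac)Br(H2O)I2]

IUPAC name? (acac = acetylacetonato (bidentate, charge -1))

lithium (acetylacetonato)aquabromodiiodozincate(II)

The 2 lithium counter-ions carry a total charge of +2, so each complex ion is 2−.
Ligand charges: 1×acetylacetonato (-1 each), 1×aqua (neutral), 2×iodo (-1 each), 1×bromo (-1 each); total -4. So Zn + (-4) = 2−, giving Zn = +2.
Ligands are named alphabetically: acetylacetonato before aqua before bromo before iodo.
The complex ion is anionic, so zinc takes the -ate form zincate(II).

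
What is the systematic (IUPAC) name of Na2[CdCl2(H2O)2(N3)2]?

The 2 sodium counter-ions carry a total charge of +2, so each complex ion is 2−.
Ligand charges: 2×azido (-1 each), 2×aqua (neutral), 2×chloro (-1 each); total -4. So Cd + (-4) = 2−, giving Cd = +2.
Ligands are named alphabetically: aqua before azido before chloro.
The complex ion is anionic, so cadmium takes the -ate form cadmate(II).

sodium diaquadiazidodichlorocadmate(II)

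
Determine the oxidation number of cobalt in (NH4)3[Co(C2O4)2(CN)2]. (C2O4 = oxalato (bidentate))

+3

3 ammonium outside the brackets (+1 each) → the complex ion is 3−.
Ligand charges: 2×C2O4 = -4; 2×CN = -2; sum -6.
Co + (-6) = 3− ⇒ Co is +3.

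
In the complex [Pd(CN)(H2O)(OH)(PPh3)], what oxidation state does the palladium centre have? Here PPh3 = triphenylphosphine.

No counter-ion: the bracketed complex is neutral.
Ligand charges: 1×H2O neutral; 1×PPh3 neutral; 1×OH = -1; 1×CN = -1; sum -2.
Pd + (-2) = 0 ⇒ Pd is +2.

+2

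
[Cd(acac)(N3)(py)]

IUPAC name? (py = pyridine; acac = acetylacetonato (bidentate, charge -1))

There is no counter-ion, so the complex is neutral overall.
Ligand charges: 1×azido (-1 each), 1×pyridine (neutral), 1×acetylacetonato (-1 each); total -2. So Cd + (-2) = 0, giving Cd = +2.
Ligands are named alphabetically: acetylacetonato before azido before pyridine.

(acetylacetonato)azido(pyridine)cadmium(II)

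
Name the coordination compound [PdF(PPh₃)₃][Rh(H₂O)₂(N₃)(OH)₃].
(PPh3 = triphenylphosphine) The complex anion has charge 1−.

Both ions are complex: the cation is named first with the plain metal name, the anion second with the -ate form; each ion's ligands are alphabetised independently.
The complex anion is given as 1−; its ligand charges sum to -4, so Rh = +3.
A 1:1 salt means the cation carries the equal and opposite charge, 1+.
Cation: ligand charges sum to -1; for the ion to be 1+, Pd = +2.

fluorotris(triphenylphosphine)palladium(II) diaquaazidotrihydroxorhodate(III)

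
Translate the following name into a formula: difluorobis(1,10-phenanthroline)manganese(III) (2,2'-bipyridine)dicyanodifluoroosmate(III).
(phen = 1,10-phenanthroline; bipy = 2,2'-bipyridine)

[MnF2(phen)2][Os(bipy)(CN)2F2]

Cation [Mn…]: ligand charges -2, Mn(III) ⇒ ion charge 1+.
Anion [Os…]: ligand charges -4, Os(III) ⇒ ion charge 1−.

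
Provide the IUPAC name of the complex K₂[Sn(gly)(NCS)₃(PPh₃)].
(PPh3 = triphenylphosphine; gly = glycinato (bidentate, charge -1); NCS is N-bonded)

potassium (glycinato)triisothiocyanato(triphenylphosphine)stannate(II)

The 2 potassium counter-ions carry a total charge of +2, so each complex ion is 2−.
Ligand charges: 1×triphenylphosphine (neutral), 1×glycinato (-1 each), 3×isothiocyanato (-1 each); total -4. So Sn + (-4) = 2−, giving Sn = +2.
Ligands are named alphabetically: glycinato before isothiocyanato before triphenylphosphine.
The complex ion is anionic, so tin takes the -ate form stannate(II).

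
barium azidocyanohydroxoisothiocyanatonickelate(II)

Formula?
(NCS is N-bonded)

Ba[Ni(CN)(N3)(NCS)(OH)]

Ligands: 1 azido (N3, -1), 1 cyano (CN, -1), 1 isothiocyanato (NCS, -1), 1 hydroxo (OH, -1). Ligand charge sum = -4.
With Ni in oxidation state +2, the complex ion is [Ni...]^2−.
Charge balance with barium (+2) requires 1 complex ion per 1 barium.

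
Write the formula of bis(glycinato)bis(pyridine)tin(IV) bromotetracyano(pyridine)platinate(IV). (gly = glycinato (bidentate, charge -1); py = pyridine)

Cation [Sn…]: ligand charges -2, Sn(IV) ⇒ ion charge 2+.
Anion [Pt…]: ligand charges -5, Pt(IV) ⇒ ion charge 1−.
One 2+ cation requires 2 of the 1− anion.

[Sn(gly)2(py)2][PtBr(CN)4(py)]2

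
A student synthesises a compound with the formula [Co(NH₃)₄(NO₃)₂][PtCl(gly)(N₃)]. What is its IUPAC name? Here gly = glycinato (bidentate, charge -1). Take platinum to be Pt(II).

Pt is given as +2; the anion's ligand charges sum to -3, so the complex anion is 1−.
A 1:1 salt means the cation carries the equal and opposite charge, 1+.
Cation: ligand charges sum to -2; for the ion to be 1+, Co = +3.

tetraamminedinitratocobalt(III) azidochloro(glycinato)platinate(II)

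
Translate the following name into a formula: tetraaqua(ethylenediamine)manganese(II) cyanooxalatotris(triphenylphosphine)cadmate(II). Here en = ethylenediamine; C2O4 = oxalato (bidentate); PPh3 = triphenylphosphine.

[Mn(en)(H2O)4][Cd(C2O4)(CN)(PPh3)3]2

Cation [Mn…]: ligand charges 0, Mn(II) ⇒ ion charge 2+.
Anion [Cd…]: ligand charges -3, Cd(II) ⇒ ion charge 1−.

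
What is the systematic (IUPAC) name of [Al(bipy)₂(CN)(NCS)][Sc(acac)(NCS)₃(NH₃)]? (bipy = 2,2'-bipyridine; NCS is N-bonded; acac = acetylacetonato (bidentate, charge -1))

bis(2,2'-bipyridine)cyanoisothiocyanatoaluminium(III) (acetylacetonato)amminetriisothiocyanatoscandate(III)

Both ions are complex: the cation is named first with the plain metal name, the anion second with the -ate form; each ion's ligands are alphabetised independently.
Scandium is always +3 in its complexes; the anion's ligand charges sum to -4, so the complex anion is 1−.
A 1:1 salt means the cation carries the equal and opposite charge, 1+.
Cation: ligand charges sum to -2; for the ion to be 1+, Al = +3.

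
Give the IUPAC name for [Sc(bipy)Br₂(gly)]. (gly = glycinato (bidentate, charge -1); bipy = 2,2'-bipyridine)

(2,2'-bipyridine)dibromo(glycinato)scandium(III)

There is no counter-ion, so the complex is neutral overall.
Ligand charges: 1×glycinato (-1 each), 2×bromo (-1 each), 1×2,2'-bipyridine (neutral); total -3. So Sc + (-3) = 0, giving Sc = +3.
Ligands are named alphabetically: bipyridine before bromo before glycinato.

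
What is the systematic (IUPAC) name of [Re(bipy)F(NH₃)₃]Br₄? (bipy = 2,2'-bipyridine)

triammine(2,2'-bipyridine)fluororhenium(V) bromide

The 4 bromide counter-ions carry a total charge of -4, so each complex ion is 4+.
Ligand charges: 1×fluoro (-1 each), 1×2,2'-bipyridine (neutral), 3×ammine (neutral); total -1. So Re + (-1) = 4+, giving Re = +5.
Ligands are named alphabetically: ammine before bipyridine before fluoro.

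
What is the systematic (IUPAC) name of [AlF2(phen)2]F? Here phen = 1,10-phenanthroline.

The 1 fluoride counter-ion carries a total charge of -1, so each complex ion is 1+.
Ligand charges: 2×1,10-phenanthroline (neutral), 2×fluoro (-1 each); total -2. So Al + (-2) = 1+, giving Al = +3.
Ligands are named alphabetically: fluoro before phenanthroline.

difluorobis(1,10-phenanthroline)aluminium(III) fluoride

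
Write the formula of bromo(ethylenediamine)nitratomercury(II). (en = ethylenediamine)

Ligands: 1 nitrato (NO3, -1), 1 bromo (Br, -1), 1 ethylenediamine (en, neutral). Ligand charge sum = -2.
With Hg in oxidation state +2, the complex ion is [Hg...].

[HgBr(en)(NO3)]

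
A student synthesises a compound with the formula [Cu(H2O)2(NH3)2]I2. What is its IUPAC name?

diamminediaquacopper(II) iodide

The 2 iodide counter-ions carry a total charge of -2, so each complex ion is 2+.
Ligand charges: 2×aqua (neutral), 2×ammine (neutral); total 0. So Cu + (0) = 2+, giving Cu = +2.
Ligands are named alphabetically: ammine before aqua.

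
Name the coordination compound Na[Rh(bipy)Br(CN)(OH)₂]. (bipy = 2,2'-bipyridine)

sodium (2,2'-bipyridine)bromocyanodihydroxorhodate(III)

The 1 sodium counter-ion carries a total charge of +1, so each complex ion is 1−.
Ligand charges: 1×bromo (-1 each), 2×hydroxo (-1 each), 1×2,2'-bipyridine (neutral), 1×cyano (-1 each); total -4. So Rh + (-4) = 1−, giving Rh = +3.
The complex ion is anionic, so rhodium takes the -ate form rhodate(III).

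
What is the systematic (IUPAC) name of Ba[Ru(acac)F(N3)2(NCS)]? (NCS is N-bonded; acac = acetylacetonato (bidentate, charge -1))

barium (acetylacetonato)diazidofluoroisothiocyanatoruthenate(III)

The 1 barium counter-ion carries a total charge of +2, so each complex ion is 2−.
Ligand charges: 1×fluoro (-1 each), 1×isothiocyanato (-1 each), 2×azido (-1 each), 1×acetylacetonato (-1 each); total -5. So Ru + (-5) = 2−, giving Ru = +3.
Ligands are named alphabetically: acetylacetonato before azido before fluoro before isothiocyanato.
The complex ion is anionic, so ruthenium takes the -ate form ruthenate(III).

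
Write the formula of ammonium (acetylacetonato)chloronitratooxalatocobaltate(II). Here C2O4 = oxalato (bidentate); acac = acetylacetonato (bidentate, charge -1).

Ligands: 1 chloro (Cl, -1), 1 oxalato (C2O4, -2), 1 nitrato (NO3, -1), 1 acetylacetonato (acac, -1). Ligand charge sum = -5.
Charge balance with ammonium (+1) requires 1 complex ion per 3 ammonium.

(NH4)3[Co(acac)(C2O4)Cl(NO3)]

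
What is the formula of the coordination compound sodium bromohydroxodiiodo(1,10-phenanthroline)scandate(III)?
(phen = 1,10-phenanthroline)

Ligands: 1 hydroxo (OH, -1), 1 1,10-phenanthroline (phen, neutral), 1 bromo (Br, -1), 2 iodo (I, -1). Ligand charge sum = -4.
With Sc in oxidation state +3, the complex ion is [Sc...]^1−.
Charge balance with sodium (+1) requires 1 complex ion per 1 sodium.

Na[ScBrI2(OH)(phen)]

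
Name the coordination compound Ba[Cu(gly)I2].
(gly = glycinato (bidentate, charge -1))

barium (glycinato)diiodocuprate(I)

The 1 barium counter-ion carries a total charge of +2, so each complex ion is 2−.
Ligand charges: 2×iodo (-1 each), 1×glycinato (-1 each); total -3. So Cu + (-3) = 2−, giving Cu = +1.
Ligands are named alphabetically: glycinato before iodo.
The complex ion is anionic, so copper takes the -ate form cuprate(I).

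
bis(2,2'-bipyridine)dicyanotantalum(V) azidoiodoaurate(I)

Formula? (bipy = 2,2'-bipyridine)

Cation [Ta…]: ligand charges -2, Ta(V) ⇒ ion charge 3+.
Anion [Au…]: ligand charges -2, Au(I) ⇒ ion charge 1−.
One 3+ cation requires 3 of the 1− anion.

[Ta(bipy)2(CN)2][AuI(N3)]3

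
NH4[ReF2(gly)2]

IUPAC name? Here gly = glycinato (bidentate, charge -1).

ammonium difluorobis(glycinato)rhenate(III)

The 1 ammonium counter-ion carries a total charge of +1, so each complex ion is 1−.
Ligand charges: 2×glycinato (-1 each), 2×fluoro (-1 each); total -4. So Re + (-4) = 1−, giving Re = +3.
Ligands are named alphabetically: fluoro before glycinato.
The complex ion is anionic, so rhenium takes the -ate form rhenate(III).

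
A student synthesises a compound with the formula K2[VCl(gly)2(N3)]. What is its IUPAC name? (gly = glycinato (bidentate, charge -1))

The 2 potassium counter-ions carry a total charge of +2, so each complex ion is 2−.
Ligand charges: 2×glycinato (-1 each), 1×chloro (-1 each), 1×azido (-1 each); total -4. So V + (-4) = 2−, giving V = +2.
Ligands are named alphabetically: azido before chloro before glycinato.
The complex ion is anionic, so vanadium takes the -ate form vanadate(II).

potassium azidochlorobis(glycinato)vanadate(II)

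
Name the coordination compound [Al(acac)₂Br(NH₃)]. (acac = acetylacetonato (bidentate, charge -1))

bis(acetylacetonato)amminebromoaluminium(III)

There is no counter-ion, so the complex is neutral overall.
Ligand charges: 1×bromo (-1 each), 1×ammine (neutral), 2×acetylacetonato (-1 each); total -3. So Al + (-3) = 0, giving Al = +3.
Ligands are named alphabetically: acetylacetonato before ammine before bromo.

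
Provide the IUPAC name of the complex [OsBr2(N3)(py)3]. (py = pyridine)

azidodibromotris(pyridine)osmium(III)

There is no counter-ion, so the complex is neutral overall.
Ligand charges: 1×azido (-1 each), 2×bromo (-1 each), 3×pyridine (neutral); total -3. So Os + (-3) = 0, giving Os = +3.
Ligands are named alphabetically: azido before bromo before pyridine.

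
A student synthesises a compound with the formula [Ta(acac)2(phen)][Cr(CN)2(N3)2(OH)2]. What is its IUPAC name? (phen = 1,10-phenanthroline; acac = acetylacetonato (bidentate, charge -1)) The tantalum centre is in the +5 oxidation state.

bis(acetylacetonato)(1,10-phenanthroline)tantalum(V) diazidodicyanodihydroxochromate(III)

Ta is given as +5; the cation's ligand charges sum to -2, so the complex cation is 3+.
A 1:1 salt means the anion carries the equal and opposite charge, 3−.
Anion: ligand charges sum to -6; for the ion to be 3−, Cr = +3.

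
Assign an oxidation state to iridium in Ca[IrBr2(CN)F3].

1 calcium outside the brackets (+2 each) → the complex ion is 2−.
Ligand charges: 3×F = -3; 2×Br = -2; 1×CN = -1; sum -6.
Ir + (-6) = 2− ⇒ Ir is +4.

+4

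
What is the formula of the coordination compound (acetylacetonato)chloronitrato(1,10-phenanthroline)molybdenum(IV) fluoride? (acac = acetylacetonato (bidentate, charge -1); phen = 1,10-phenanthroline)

[Mo(acac)Cl(NO3)(phen)]F

Ligands: 1 chloro (Cl, -1), 1 acetylacetonato (acac, -1), 1 nitrato (NO3, -1), 1 1,10-phenanthroline (phen, neutral). Ligand charge sum = -3.
With Mo in oxidation state +4, the complex ion is [Mo...]^1+.
Charge balance with fluoride (-1) requires 1 complex ion per 1 fluoride.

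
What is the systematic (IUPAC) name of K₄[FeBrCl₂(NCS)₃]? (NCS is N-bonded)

potassium bromodichlorotriisothiocyanatoferrate(II)

The 4 potassium counter-ions carry a total charge of +4, so each complex ion is 4−.
Ligand charges: 1×bromo (-1 each), 2×chloro (-1 each), 3×isothiocyanato (-1 each); total -6. So Fe + (-6) = 4−, giving Fe = +2.
Ligands are named alphabetically: bromo before chloro before isothiocyanato.
The complex ion is anionic, so iron takes the -ate form ferrate(II).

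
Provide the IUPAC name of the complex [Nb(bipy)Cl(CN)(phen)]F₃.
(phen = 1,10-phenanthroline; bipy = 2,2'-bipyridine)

The 3 fluoride counter-ions carry a total charge of -3, so each complex ion is 3+.
Ligand charges: 1×cyano (-1 each), 1×chloro (-1 each), 1×1,10-phenanthroline (neutral), 1×2,2'-bipyridine (neutral); total -2. So Nb + (-2) = 3+, giving Nb = +5.
Ligands are named alphabetically: bipyridine before chloro before cyano before phenanthroline.

(2,2'-bipyridine)chlorocyano(1,10-phenanthroline)niobium(V) fluoride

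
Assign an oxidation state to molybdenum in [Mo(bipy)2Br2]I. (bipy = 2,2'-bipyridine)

+3

1 iodide outside the brackets (-1 each) → the complex ion is 1+.
Ligand charges: 2×Br = -2; 2×bipy neutral; sum -2.
Mo + (-2) = 1+ ⇒ Mo is +3.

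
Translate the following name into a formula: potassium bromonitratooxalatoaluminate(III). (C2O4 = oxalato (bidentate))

Ligands: 1 bromo (Br, -1), 1 nitrato (NO3, -1), 1 oxalato (C2O4, -2). Ligand charge sum = -4.
Charge balance with potassium (+1) requires 1 complex ion per 1 potassium.

K[AlBr(C2O4)(NO3)]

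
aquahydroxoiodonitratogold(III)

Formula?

[Au(H2O)I(NO3)(OH)]

Ligands: 1 aqua (H2O, neutral), 1 iodo (I, -1), 1 nitrato (NO3, -1), 1 hydroxo (OH, -1). Ligand charge sum = -3.
With Au in oxidation state +3, the complex ion is [Au...].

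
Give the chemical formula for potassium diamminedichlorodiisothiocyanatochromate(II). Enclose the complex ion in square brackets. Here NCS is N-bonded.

K2[CrCl2(NCS)2(NH3)2]

Ligands: 2 chloro (Cl, -1), 2 isothiocyanato (NCS, -1), 2 ammine (NH3, neutral). Ligand charge sum = -4.
With Cr in oxidation state +2, the complex ion is [Cr...]^2−.
Charge balance with potassium (+1) requires 1 complex ion per 2 potassium.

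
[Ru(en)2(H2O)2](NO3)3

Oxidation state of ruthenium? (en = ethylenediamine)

+3

3 nitrate outside the brackets (-1 each) → the complex ion is 3+.
Ligand charges: 2×en neutral; 2×H2O neutral; sum 0.
Ru + (0) = 3+ ⇒ Ru is +3.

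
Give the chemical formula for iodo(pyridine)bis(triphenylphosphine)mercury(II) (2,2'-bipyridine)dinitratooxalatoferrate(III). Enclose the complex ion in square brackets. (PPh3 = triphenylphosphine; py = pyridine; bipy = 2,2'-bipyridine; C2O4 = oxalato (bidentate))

[HgI(PPh3)2(py)][Fe(bipy)(C2O4)(NO3)2]

Cation [Hg…]: ligand charges -1, Hg(II) ⇒ ion charge 1+.
Anion [Fe…]: ligand charges -4, Fe(III) ⇒ ion charge 1−.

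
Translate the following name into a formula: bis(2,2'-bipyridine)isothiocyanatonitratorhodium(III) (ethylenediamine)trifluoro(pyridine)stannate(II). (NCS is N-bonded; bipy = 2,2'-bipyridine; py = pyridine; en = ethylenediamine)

Cation [Rh…]: ligand charges -2, Rh(III) ⇒ ion charge 1+.
Anion [Sn…]: ligand charges -3, Sn(II) ⇒ ion charge 1−.

[Rh(bipy)2(NCS)(NO3)][Sn(en)F3(py)]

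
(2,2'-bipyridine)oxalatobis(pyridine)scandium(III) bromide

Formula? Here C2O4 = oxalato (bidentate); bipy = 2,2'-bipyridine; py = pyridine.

[Sc(bipy)(C2O4)(py)2]Br

Ligands: 1 oxalato (C2O4, -2), 1 2,2'-bipyridine (bipy, neutral), 2 pyridine (py, neutral). Ligand charge sum = -2.
With Sc in oxidation state +3, the complex ion is [Sc...]^1+.
Charge balance with bromide (-1) requires 1 complex ion per 1 bromide.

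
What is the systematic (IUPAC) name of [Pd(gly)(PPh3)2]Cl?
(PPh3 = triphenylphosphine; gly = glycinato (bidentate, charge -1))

The 1 chloride counter-ion carries a total charge of -1, so each complex ion is 1+.
Ligand charges: 2×triphenylphosphine (neutral), 1×glycinato (-1 each); total -1. So Pd + (-1) = 1+, giving Pd = +2.
Ligands are named alphabetically: glycinato before triphenylphosphine.

(glycinato)bis(triphenylphosphine)palladium(II) chloride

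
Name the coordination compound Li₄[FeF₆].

lithium hexafluoroferrate(II)

The 4 lithium counter-ions carry a total charge of +4, so each complex ion is 4−.
Ligand charges: 6×fluoro (-1 each); total -6. So Fe + (-6) = 4−, giving Fe = +2.
The complex ion is anionic, so iron takes the -ate form ferrate(II).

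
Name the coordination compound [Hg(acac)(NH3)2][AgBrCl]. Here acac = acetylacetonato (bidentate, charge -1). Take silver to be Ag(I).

(acetylacetonato)diamminemercury(II) bromochloroargentate(I)

Both ions are complex: the cation is named first with the plain metal name, the anion second with the -ate form; each ion's ligands are alphabetised independently.
Ag is given as +1; the anion's ligand charges sum to -2, so the complex anion is 1−.
A 1:1 salt means the cation carries the equal and opposite charge, 1+.
Cation: ligand charges sum to -1; for the ion to be 1+, Hg = +2.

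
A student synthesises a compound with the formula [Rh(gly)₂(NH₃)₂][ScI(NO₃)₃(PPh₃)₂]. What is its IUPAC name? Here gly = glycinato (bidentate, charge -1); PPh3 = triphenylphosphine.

Both ions are complex: the cation is named first with the plain metal name, the anion second with the -ate form; each ion's ligands are alphabetised independently.
Scandium is always +3 in its complexes; the anion's ligand charges sum to -4, so the complex anion is 1−.
A 1:1 salt means the cation carries the equal and opposite charge, 1+.
Cation: ligand charges sum to -2; for the ion to be 1+, Rh = +3.

diamminebis(glycinato)rhodium(III) iodotrinitratobis(triphenylphosphine)scandate(III)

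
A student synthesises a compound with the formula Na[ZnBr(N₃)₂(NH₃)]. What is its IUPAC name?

The 1 sodium counter-ion carries a total charge of +1, so each complex ion is 1−.
Ligand charges: 1×ammine (neutral), 2×azido (-1 each), 1×bromo (-1 each); total -3. So Zn + (-3) = 1−, giving Zn = +2.
Ligands are named alphabetically: ammine before azido before bromo.
The complex ion is anionic, so zinc takes the -ate form zincate(II).

sodium amminediazidobromozincate(II)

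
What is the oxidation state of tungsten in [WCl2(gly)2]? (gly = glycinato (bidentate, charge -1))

No counter-ion: the bracketed complex is neutral.
Ligand charges: 2×gly = -2; 2×Cl = -2; sum -4.
W + (-4) = 0 ⇒ W is +4.

+4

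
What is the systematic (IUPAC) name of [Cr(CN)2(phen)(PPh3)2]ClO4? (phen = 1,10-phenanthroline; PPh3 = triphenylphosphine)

The 1 perchlorate counter-ion carries a total charge of -1, so each complex ion is 1+.
Ligand charges: 2×cyano (-1 each), 1×1,10-phenanthroline (neutral), 2×triphenylphosphine (neutral); total -2. So Cr + (-2) = 1+, giving Cr = +3.
Ligands are named alphabetically: cyano before phenanthroline before triphenylphosphine.

dicyano(1,10-phenanthroline)bis(triphenylphosphine)chromium(III) perchlorate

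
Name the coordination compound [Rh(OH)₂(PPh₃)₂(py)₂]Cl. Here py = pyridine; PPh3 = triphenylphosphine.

dihydroxobis(pyridine)bis(triphenylphosphine)rhodium(III) chloride

The 1 chloride counter-ion carries a total charge of -1, so each complex ion is 1+.
Ligand charges: 2×pyridine (neutral), 2×triphenylphosphine (neutral), 2×hydroxo (-1 each); total -2. So Rh + (-2) = 1+, giving Rh = +3.
Ligands are named alphabetically: hydroxo before pyridine before triphenylphosphine.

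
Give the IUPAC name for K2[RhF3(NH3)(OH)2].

potassium amminetrifluorodihydroxorhodate(III)

The 2 potassium counter-ions carry a total charge of +2, so each complex ion is 2−.
Ligand charges: 2×hydroxo (-1 each), 3×fluoro (-1 each), 1×ammine (neutral); total -5. So Rh + (-5) = 2−, giving Rh = +3.
Ligands are named alphabetically: ammine before fluoro before hydroxo.
The complex ion is anionic, so rhodium takes the -ate form rhodate(III).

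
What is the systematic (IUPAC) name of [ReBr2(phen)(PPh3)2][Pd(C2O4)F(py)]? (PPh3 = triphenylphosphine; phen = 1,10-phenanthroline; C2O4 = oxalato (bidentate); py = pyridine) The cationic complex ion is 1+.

The complex cation is given as 1+; its ligand charges sum to -2, so Re = +3.
A 1:1 salt means the anion carries the equal and opposite charge, 1−.
Anion: ligand charges sum to -3; for the ion to be 1−, Pd = +2.

dibromo(1,10-phenanthroline)bis(triphenylphosphine)rhenium(III) fluorooxalato(pyridine)palladate(II)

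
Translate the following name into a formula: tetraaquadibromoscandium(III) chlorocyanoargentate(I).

Cation [Sc…]: ligand charges -2, Sc(III) ⇒ ion charge 1+.
Anion [Ag…]: ligand charges -2, Ag(I) ⇒ ion charge 1−.
One 1+ cation balances one 1− anion.

[ScBr2(H2O)4][AgCl(CN)]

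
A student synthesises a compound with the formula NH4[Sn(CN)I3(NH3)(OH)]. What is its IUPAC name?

ammonium amminecyanohydroxotriiodostannate(IV)

The 1 ammonium counter-ion carries a total charge of +1, so each complex ion is 1−.
Ligand charges: 1×ammine (neutral), 3×iodo (-1 each), 1×hydroxo (-1 each), 1×cyano (-1 each); total -5. So Sn + (-5) = 1−, giving Sn = +4.
Ligands are named alphabetically: ammine before cyano before hydroxo before iodo.
The complex ion is anionic, so tin takes the -ate form stannate(IV).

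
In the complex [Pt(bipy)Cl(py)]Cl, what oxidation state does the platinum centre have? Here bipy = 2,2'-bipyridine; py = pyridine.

+2

1 chloride outside the brackets (-1 each) → the complex ion is 1+.
Ligand charges: 1×bipy neutral; 1×Cl = -1; 1×py neutral; sum -1.
Pt + (-1) = 1+ ⇒ Pt is +2.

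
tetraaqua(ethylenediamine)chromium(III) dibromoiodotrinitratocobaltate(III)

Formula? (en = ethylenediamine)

Cation [Cr…]: ligand charges 0, Cr(III) ⇒ ion charge 3+.
Anion [Co…]: ligand charges -6, Co(III) ⇒ ion charge 3−.
One 3+ cation balances one 3− anion.

[Cr(en)(H2O)4][CoBr2I(NO3)3]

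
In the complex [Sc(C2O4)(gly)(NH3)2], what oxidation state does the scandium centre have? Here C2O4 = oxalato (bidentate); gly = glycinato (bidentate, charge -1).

No counter-ion: the bracketed complex is neutral.
Ligand charges: 2×NH3 neutral; 1×C2O4 = -2; 1×gly = -1; sum -3.
Sc + (-3) = 0 ⇒ Sc is +3.

+3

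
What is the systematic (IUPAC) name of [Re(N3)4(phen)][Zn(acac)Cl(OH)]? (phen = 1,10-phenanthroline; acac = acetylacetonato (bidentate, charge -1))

Both ions are complex: the cation is named first with the plain metal name, the anion second with the -ate form; each ion's ligands are alphabetised independently.
Zinc is always +2 in its complexes; the anion's ligand charges sum to -3, so the complex anion is 1−.
A 1:1 salt means the cation carries the equal and opposite charge, 1+.
Cation: ligand charges sum to -4; for the ion to be 1+, Re = +5.

tetraazido(1,10-phenanthroline)rhenium(V) (acetylacetonato)chlorohydroxozincate(II)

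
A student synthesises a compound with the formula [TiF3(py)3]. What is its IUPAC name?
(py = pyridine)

There is no counter-ion, so the complex is neutral overall.
Ligand charges: 3×fluoro (-1 each), 3×pyridine (neutral); total -3. So Ti + (-3) = 0, giving Ti = +3.
Ligands are named alphabetically: fluoro before pyridine.

trifluorotris(pyridine)titanium(III)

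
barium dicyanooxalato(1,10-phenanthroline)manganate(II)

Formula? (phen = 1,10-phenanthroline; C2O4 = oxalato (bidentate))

Ba[Mn(C2O4)(CN)2(phen)]

Ligands: 2 cyano (CN, -1), 1 1,10-phenanthroline (phen, neutral), 1 oxalato (C2O4, -2). Ligand charge sum = -4.
With Mn in oxidation state +2, the complex ion is [Mn...]^2−.
Charge balance with barium (+2) requires 1 complex ion per 1 barium.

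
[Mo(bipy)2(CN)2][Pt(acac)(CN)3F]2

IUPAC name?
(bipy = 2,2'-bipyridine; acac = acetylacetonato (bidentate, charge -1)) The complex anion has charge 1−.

bis(2,2'-bipyridine)dicyanomolybdenum(IV) (acetylacetonato)tricyanofluoroplatinate(IV)

The complex anion is given as 1−; its ligand charges sum to -5, so Pt = +4.
With 2 anions per cation, the cation must be 2×1 = 2+.
Cation: ligand charges sum to -2; for the ion to be 2+, Mo = +4.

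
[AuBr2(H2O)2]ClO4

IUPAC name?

diaquadibromogold(III) perchlorate

The 1 perchlorate counter-ion carries a total charge of -1, so each complex ion is 1+.
Ligand charges: 2×aqua (neutral), 2×bromo (-1 each); total -2. So Au + (-2) = 1+, giving Au = +3.
Ligands are named alphabetically: aqua before bromo.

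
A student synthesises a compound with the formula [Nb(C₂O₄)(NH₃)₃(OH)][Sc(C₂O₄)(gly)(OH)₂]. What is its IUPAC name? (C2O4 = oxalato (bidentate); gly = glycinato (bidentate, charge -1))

triamminehydroxooxalatoniobium(V) (glycinato)dihydroxooxalatoscandate(III)

Both ions are complex: the cation is named first with the plain metal name, the anion second with the -ate form; each ion's ligands are alphabetised independently.
Scandium is always +3 in its complexes; the anion's ligand charges sum to -5, so the complex anion is 2−.
A 1:1 salt means the cation carries the equal and opposite charge, 2+.
Cation: ligand charges sum to -3; for the ion to be 2+, Nb = +5.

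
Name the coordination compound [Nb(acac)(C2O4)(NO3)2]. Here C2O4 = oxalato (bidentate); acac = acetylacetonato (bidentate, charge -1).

There is no counter-ion, so the complex is neutral overall.
Ligand charges: 1×oxalato (-2 each), 2×nitrato (-1 each), 1×acetylacetonato (-1 each); total -5. So Nb + (-5) = 0, giving Nb = +5.
Ligands are named alphabetically: acetylacetonato before nitrato before oxalato.

(acetylacetonato)dinitratooxalatoniobium(V)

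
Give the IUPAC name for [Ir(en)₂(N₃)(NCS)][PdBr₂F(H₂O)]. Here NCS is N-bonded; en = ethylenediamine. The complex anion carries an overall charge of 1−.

azidobis(ethylenediamine)isothiocyanatoiridium(III) aquadibromofluoropalladate(II)

Both ions are complex: the cation is named first with the plain metal name, the anion second with the -ate form; each ion's ligands are alphabetised independently.
The complex anion is given as 1−; its ligand charges sum to -3, so Pd = +2.
A 1:1 salt means the cation carries the equal and opposite charge, 1+.
Cation: ligand charges sum to -2; for the ion to be 1+, Ir = +3.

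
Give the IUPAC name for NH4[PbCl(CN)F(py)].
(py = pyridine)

The 1 ammonium counter-ion carries a total charge of +1, so each complex ion is 1−.
Ligand charges: 1×cyano (-1 each), 1×fluoro (-1 each), 1×pyridine (neutral), 1×chloro (-1 each); total -3. So Pb + (-3) = 1−, giving Pb = +2.
The complex ion is anionic, so lead takes the -ate form plumbate(II).

ammonium chlorocyanofluoro(pyridine)plumbate(II)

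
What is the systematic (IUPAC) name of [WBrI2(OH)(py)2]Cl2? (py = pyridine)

The 2 chloride counter-ions carry a total charge of -2, so each complex ion is 2+.
Ligand charges: 1×hydroxo (-1 each), 1×bromo (-1 each), 2×pyridine (neutral), 2×iodo (-1 each); total -4. So W + (-4) = 2+, giving W = +6.
Ligands are named alphabetically: bromo before hydroxo before iodo before pyridine.

bromohydroxodiiodobis(pyridine)tungsten(VI) chloride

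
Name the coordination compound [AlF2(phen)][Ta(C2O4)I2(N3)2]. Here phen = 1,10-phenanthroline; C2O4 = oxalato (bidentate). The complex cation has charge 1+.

Both ions are complex: the cation is named first with the plain metal name, the anion second with the -ate form; each ion's ligands are alphabetised independently.
The complex cation is given as 1+; its ligand charges sum to -2, so Al = +3.
A 1:1 salt means the anion carries the equal and opposite charge, 1−.
Anion: ligand charges sum to -6; for the ion to be 1−, Ta = +5.

difluoro(1,10-phenanthroline)aluminium(III) diazidodiiodooxalatotantalate(V)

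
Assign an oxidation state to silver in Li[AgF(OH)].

1 lithium outside the brackets (+1 each) → the complex ion is 1−.
Ligand charges: 1×OH = -1; 1×F = -1; sum -2.
Ag + (-2) = 1− ⇒ Ag is +1.

+1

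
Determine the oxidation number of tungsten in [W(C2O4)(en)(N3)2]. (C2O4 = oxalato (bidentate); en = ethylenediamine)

No counter-ion: the bracketed complex is neutral.
Ligand charges: 1×C2O4 = -2; 1×en neutral; 2×N3 = -2; sum -4.
W + (-4) = 0 ⇒ W is +4.

+4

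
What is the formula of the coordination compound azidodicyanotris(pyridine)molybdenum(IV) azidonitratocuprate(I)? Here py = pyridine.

Cation [Mo…]: ligand charges -3, Mo(IV) ⇒ ion charge 1+.
Anion [Cu…]: ligand charges -2, Cu(I) ⇒ ion charge 1−.

[Mo(CN)2(N3)(py)3][Cu(N3)(NO3)]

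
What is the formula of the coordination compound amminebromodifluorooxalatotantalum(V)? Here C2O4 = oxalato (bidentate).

[TaBr(C2O4)F2(NH3)]

Ligands: 1 bromo (Br, -1), 1 oxalato (C2O4, -2), 1 ammine (NH3, neutral), 2 fluoro (F, -1). Ligand charge sum = -5.
With Ta in oxidation state +5, the complex ion is [Ta...].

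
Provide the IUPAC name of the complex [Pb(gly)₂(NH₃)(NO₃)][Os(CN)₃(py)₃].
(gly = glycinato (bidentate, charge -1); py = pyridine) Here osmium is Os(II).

Os is given as +2; the anion's ligand charges sum to -3, so the complex anion is 1−.
A 1:1 salt means the cation carries the equal and opposite charge, 1+.
Cation: ligand charges sum to -3; for the ion to be 1+, Pb = +4.

amminebis(glycinato)nitratolead(IV) tricyanotris(pyridine)osmate(II)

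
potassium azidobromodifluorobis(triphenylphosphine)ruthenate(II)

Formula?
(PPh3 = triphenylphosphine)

Ligands: 1 azido (N3, -1), 2 triphenylphosphine (PPh3, neutral), 2 fluoro (F, -1), 1 bromo (Br, -1). Ligand charge sum = -4.
Charge balance with potassium (+1) requires 1 complex ion per 2 potassium.

K2[RuBrF2(N3)(PPh3)2]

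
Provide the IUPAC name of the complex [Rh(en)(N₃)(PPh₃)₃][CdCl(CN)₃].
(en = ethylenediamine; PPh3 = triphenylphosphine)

Both ions are complex: the cation is named first with the plain metal name, the anion second with the -ate form; each ion's ligands are alphabetised independently.
Cadmium is always +2 in its complexes; the anion's ligand charges sum to -4, so the complex anion is 2−.
A 1:1 salt means the cation carries the equal and opposite charge, 2+.
Cation: ligand charges sum to -1; for the ion to be 2+, Rh = +3.

azido(ethylenediamine)tris(triphenylphosphine)rhodium(III) chlorotricyanocadmate(II)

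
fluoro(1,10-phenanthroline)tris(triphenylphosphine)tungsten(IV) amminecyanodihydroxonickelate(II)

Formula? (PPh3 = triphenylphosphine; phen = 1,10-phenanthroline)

Cation [W…]: ligand charges -1, W(IV) ⇒ ion charge 3+.
Anion [Ni…]: ligand charges -3, Ni(II) ⇒ ion charge 1−.
One 3+ cation requires 3 of the 1− anion.

[WF(phen)(PPh3)3][Ni(CN)(NH3)(OH)2]3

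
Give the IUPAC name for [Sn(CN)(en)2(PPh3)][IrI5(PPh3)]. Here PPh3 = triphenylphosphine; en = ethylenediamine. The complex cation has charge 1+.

The complex cation is given as 1+; its ligand charges sum to -1, so Sn = +2.
A 1:1 salt means the anion carries the equal and opposite charge, 1−.
Anion: ligand charges sum to -5; for the ion to be 1−, Ir = +4.

cyanobis(ethylenediamine)(triphenylphosphine)tin(II) pentaiodo(triphenylphosphine)iridate(IV)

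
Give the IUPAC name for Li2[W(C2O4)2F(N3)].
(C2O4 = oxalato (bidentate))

The 2 lithium counter-ions carry a total charge of +2, so each complex ion is 2−.
Ligand charges: 1×azido (-1 each), 2×oxalato (-2 each), 1×fluoro (-1 each); total -6. So W + (-6) = 2−, giving W = +4.
Ligands are named alphabetically: azido before fluoro before oxalato.
The complex ion is anionic, so tungsten takes the -ate form tungstate(IV).

lithium azidofluorodioxalatotungstate(IV)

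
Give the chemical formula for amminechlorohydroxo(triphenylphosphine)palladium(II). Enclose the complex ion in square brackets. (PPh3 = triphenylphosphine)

Ligands: 1 triphenylphosphine (PPh3, neutral), 1 ammine (NH3, neutral), 1 chloro (Cl, -1), 1 hydroxo (OH, -1). Ligand charge sum = -2.
With Pd in oxidation state +2, the complex ion is [Pd...].

[PdCl(NH3)(OH)(PPh3)]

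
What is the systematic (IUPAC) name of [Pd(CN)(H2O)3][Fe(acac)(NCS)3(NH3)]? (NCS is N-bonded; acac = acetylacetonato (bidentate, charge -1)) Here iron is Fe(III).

triaquacyanopalladium(II) (acetylacetonato)amminetriisothiocyanatoferrate(III)

Both ions are complex: the cation is named first with the plain metal name, the anion second with the -ate form; each ion's ligands are alphabetised independently.
Fe is given as +3; the anion's ligand charges sum to -4, so the complex anion is 1−.
A 1:1 salt means the cation carries the equal and opposite charge, 1+.
Cation: ligand charges sum to -1; for the ion to be 1+, Pd = +2.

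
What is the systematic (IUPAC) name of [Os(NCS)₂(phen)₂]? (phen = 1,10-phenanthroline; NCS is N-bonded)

There is no counter-ion, so the complex is neutral overall.
Ligand charges: 2×1,10-phenanthroline (neutral), 2×isothiocyanato (-1 each); total -2. So Os + (-2) = 0, giving Os = +2.
Ligands are named alphabetically: isothiocyanato before phenanthroline.

diisothiocyanatobis(1,10-phenanthroline)osmium(II)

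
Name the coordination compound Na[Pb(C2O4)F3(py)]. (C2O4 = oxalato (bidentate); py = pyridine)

The 1 sodium counter-ion carries a total charge of +1, so each complex ion is 1−.
Ligand charges: 1×oxalato (-2 each), 3×fluoro (-1 each), 1×pyridine (neutral); total -5. So Pb + (-5) = 1−, giving Pb = +4.
The complex ion is anionic, so lead takes the -ate form plumbate(IV).

sodium trifluorooxalato(pyridine)plumbate(IV)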